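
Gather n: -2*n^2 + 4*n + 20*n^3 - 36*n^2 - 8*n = 20*n^3 - 38*n^2 - 4*n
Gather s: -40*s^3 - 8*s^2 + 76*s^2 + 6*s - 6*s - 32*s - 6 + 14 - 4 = -40*s^3 + 68*s^2 - 32*s + 4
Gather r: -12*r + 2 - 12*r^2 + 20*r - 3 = -12*r^2 + 8*r - 1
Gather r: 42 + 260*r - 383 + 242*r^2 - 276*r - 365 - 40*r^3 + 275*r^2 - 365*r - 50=-40*r^3 + 517*r^2 - 381*r - 756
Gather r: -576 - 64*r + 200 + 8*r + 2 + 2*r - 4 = -54*r - 378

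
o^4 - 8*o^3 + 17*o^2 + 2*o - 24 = (o - 4)*(o - 3)*(o - 2)*(o + 1)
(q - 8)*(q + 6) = q^2 - 2*q - 48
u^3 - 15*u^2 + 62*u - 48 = (u - 8)*(u - 6)*(u - 1)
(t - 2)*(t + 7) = t^2 + 5*t - 14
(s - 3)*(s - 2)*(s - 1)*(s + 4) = s^4 - 2*s^3 - 13*s^2 + 38*s - 24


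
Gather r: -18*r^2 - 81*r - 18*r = -18*r^2 - 99*r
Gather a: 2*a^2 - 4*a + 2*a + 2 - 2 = 2*a^2 - 2*a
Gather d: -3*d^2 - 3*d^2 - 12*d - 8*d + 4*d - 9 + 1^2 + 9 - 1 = -6*d^2 - 16*d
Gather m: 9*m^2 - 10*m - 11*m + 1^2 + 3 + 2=9*m^2 - 21*m + 6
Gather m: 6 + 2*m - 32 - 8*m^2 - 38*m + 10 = -8*m^2 - 36*m - 16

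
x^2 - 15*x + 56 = (x - 8)*(x - 7)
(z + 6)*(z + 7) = z^2 + 13*z + 42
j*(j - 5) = j^2 - 5*j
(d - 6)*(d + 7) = d^2 + d - 42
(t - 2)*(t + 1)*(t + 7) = t^3 + 6*t^2 - 9*t - 14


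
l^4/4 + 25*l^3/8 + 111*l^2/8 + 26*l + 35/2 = (l/2 + 1)^2*(l + 7/2)*(l + 5)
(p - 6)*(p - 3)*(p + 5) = p^3 - 4*p^2 - 27*p + 90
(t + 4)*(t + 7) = t^2 + 11*t + 28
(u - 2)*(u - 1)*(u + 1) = u^3 - 2*u^2 - u + 2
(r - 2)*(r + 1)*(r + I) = r^3 - r^2 + I*r^2 - 2*r - I*r - 2*I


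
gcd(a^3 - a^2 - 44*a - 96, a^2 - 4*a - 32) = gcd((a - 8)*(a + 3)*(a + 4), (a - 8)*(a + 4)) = a^2 - 4*a - 32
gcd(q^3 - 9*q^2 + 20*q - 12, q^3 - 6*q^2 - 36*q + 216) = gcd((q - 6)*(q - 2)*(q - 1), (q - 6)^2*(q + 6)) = q - 6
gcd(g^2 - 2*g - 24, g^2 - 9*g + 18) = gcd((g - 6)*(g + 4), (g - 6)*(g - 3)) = g - 6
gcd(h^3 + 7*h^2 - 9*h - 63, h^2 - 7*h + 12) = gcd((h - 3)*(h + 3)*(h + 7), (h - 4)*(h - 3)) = h - 3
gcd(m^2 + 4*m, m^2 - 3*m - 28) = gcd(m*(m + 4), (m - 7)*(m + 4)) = m + 4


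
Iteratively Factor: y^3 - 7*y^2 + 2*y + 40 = (y + 2)*(y^2 - 9*y + 20) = (y - 4)*(y + 2)*(y - 5)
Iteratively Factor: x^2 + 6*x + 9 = (x + 3)*(x + 3)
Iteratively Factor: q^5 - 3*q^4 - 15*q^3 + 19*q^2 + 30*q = (q + 1)*(q^4 - 4*q^3 - 11*q^2 + 30*q) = (q - 5)*(q + 1)*(q^3 + q^2 - 6*q) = q*(q - 5)*(q + 1)*(q^2 + q - 6) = q*(q - 5)*(q + 1)*(q + 3)*(q - 2)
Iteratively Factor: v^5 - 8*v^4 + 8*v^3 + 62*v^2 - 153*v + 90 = (v - 5)*(v^4 - 3*v^3 - 7*v^2 + 27*v - 18) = (v - 5)*(v - 1)*(v^3 - 2*v^2 - 9*v + 18) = (v - 5)*(v - 2)*(v - 1)*(v^2 - 9) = (v - 5)*(v - 2)*(v - 1)*(v + 3)*(v - 3)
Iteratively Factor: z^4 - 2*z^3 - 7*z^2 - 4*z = (z - 4)*(z^3 + 2*z^2 + z) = (z - 4)*(z + 1)*(z^2 + z) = (z - 4)*(z + 1)^2*(z)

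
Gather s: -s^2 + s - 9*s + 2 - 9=-s^2 - 8*s - 7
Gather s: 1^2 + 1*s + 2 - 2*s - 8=-s - 5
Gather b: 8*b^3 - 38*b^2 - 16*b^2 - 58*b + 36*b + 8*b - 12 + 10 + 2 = 8*b^3 - 54*b^2 - 14*b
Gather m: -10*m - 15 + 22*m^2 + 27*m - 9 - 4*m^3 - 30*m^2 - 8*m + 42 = -4*m^3 - 8*m^2 + 9*m + 18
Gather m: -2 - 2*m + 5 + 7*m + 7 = 5*m + 10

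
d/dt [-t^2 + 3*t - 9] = 3 - 2*t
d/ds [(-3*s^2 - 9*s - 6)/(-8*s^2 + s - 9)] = 3*(-25*s^2 - 14*s + 29)/(64*s^4 - 16*s^3 + 145*s^2 - 18*s + 81)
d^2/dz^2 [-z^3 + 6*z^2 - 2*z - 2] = 12 - 6*z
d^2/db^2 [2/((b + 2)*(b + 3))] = 4*((b + 2)^2 + (b + 2)*(b + 3) + (b + 3)^2)/((b + 2)^3*(b + 3)^3)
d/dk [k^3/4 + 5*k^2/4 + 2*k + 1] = 3*k^2/4 + 5*k/2 + 2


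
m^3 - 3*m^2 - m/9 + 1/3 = (m - 3)*(m - 1/3)*(m + 1/3)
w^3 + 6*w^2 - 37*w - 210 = (w - 6)*(w + 5)*(w + 7)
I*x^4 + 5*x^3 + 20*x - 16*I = (x - 4*I)*(x - 2*I)*(x + 2*I)*(I*x + 1)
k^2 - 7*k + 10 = (k - 5)*(k - 2)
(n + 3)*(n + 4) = n^2 + 7*n + 12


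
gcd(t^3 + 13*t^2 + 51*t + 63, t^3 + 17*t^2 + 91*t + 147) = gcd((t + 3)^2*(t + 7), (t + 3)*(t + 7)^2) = t^2 + 10*t + 21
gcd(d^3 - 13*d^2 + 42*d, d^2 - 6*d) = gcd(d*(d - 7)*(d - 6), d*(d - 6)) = d^2 - 6*d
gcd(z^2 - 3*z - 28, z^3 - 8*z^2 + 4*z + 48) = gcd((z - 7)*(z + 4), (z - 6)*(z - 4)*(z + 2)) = 1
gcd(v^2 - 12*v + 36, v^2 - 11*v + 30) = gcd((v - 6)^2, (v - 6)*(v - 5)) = v - 6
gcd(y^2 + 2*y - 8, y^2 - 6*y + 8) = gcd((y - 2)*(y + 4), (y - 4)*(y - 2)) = y - 2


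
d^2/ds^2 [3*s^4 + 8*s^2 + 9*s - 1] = 36*s^2 + 16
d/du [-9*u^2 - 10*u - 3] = -18*u - 10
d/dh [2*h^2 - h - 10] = 4*h - 1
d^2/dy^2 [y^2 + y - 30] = 2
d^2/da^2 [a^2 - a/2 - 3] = 2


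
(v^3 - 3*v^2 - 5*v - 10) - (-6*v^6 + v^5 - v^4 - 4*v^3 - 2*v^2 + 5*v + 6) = 6*v^6 - v^5 + v^4 + 5*v^3 - v^2 - 10*v - 16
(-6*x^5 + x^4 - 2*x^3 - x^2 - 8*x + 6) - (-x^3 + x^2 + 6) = -6*x^5 + x^4 - x^3 - 2*x^2 - 8*x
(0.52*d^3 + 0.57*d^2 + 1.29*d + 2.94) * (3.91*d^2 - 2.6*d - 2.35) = 2.0332*d^5 + 0.8767*d^4 + 2.3399*d^3 + 6.8019*d^2 - 10.6755*d - 6.909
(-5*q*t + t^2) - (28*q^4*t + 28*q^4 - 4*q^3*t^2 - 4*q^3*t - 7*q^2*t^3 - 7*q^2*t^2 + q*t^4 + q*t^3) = -28*q^4*t - 28*q^4 + 4*q^3*t^2 + 4*q^3*t + 7*q^2*t^3 + 7*q^2*t^2 - q*t^4 - q*t^3 - 5*q*t + t^2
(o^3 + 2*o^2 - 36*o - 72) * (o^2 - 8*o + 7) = o^5 - 6*o^4 - 45*o^3 + 230*o^2 + 324*o - 504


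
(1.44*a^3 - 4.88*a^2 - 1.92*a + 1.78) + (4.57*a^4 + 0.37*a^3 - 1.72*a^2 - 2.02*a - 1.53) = 4.57*a^4 + 1.81*a^3 - 6.6*a^2 - 3.94*a + 0.25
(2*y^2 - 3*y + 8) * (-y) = -2*y^3 + 3*y^2 - 8*y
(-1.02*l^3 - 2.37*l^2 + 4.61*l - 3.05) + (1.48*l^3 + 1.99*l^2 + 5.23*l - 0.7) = 0.46*l^3 - 0.38*l^2 + 9.84*l - 3.75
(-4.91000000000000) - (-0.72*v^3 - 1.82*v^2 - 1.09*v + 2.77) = 0.72*v^3 + 1.82*v^2 + 1.09*v - 7.68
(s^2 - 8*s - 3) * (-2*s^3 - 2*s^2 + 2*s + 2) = -2*s^5 + 14*s^4 + 24*s^3 - 8*s^2 - 22*s - 6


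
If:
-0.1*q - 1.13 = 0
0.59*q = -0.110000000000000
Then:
No Solution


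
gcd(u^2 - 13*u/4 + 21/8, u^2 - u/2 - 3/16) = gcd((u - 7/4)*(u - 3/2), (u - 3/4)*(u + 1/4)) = 1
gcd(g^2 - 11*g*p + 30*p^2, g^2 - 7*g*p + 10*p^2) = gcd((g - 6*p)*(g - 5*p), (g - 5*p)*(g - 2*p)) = -g + 5*p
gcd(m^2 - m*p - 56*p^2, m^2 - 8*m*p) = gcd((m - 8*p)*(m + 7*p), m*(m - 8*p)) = -m + 8*p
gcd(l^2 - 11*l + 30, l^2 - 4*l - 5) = l - 5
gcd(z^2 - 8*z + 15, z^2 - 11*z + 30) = z - 5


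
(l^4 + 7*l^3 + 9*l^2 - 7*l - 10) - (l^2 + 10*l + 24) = l^4 + 7*l^3 + 8*l^2 - 17*l - 34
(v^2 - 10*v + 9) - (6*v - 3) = v^2 - 16*v + 12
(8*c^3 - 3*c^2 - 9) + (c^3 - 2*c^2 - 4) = 9*c^3 - 5*c^2 - 13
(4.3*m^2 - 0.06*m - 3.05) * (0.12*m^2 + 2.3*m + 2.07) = 0.516*m^4 + 9.8828*m^3 + 8.397*m^2 - 7.1392*m - 6.3135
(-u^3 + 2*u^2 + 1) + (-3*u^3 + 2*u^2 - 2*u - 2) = -4*u^3 + 4*u^2 - 2*u - 1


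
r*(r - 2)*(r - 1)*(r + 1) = r^4 - 2*r^3 - r^2 + 2*r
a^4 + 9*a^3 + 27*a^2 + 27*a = a*(a + 3)^3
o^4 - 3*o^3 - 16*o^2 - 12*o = o*(o - 6)*(o + 1)*(o + 2)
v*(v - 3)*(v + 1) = v^3 - 2*v^2 - 3*v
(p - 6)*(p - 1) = p^2 - 7*p + 6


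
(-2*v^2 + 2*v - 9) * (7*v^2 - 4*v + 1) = -14*v^4 + 22*v^3 - 73*v^2 + 38*v - 9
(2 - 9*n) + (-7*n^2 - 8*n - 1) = -7*n^2 - 17*n + 1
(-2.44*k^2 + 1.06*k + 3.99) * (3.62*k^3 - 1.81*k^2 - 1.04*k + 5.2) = -8.8328*k^5 + 8.2536*k^4 + 15.0628*k^3 - 21.0123*k^2 + 1.3624*k + 20.748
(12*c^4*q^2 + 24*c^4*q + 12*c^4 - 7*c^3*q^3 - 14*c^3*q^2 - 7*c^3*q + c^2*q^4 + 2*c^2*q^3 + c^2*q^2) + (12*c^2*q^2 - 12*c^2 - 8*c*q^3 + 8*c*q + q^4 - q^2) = 12*c^4*q^2 + 24*c^4*q + 12*c^4 - 7*c^3*q^3 - 14*c^3*q^2 - 7*c^3*q + c^2*q^4 + 2*c^2*q^3 + 13*c^2*q^2 - 12*c^2 - 8*c*q^3 + 8*c*q + q^4 - q^2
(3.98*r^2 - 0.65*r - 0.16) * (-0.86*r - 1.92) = -3.4228*r^3 - 7.0826*r^2 + 1.3856*r + 0.3072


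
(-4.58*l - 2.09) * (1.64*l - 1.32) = -7.5112*l^2 + 2.618*l + 2.7588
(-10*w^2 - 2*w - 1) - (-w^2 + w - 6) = -9*w^2 - 3*w + 5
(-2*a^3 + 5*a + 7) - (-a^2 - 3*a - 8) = -2*a^3 + a^2 + 8*a + 15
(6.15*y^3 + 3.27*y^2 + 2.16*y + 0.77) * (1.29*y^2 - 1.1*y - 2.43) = 7.9335*y^5 - 2.5467*y^4 - 15.7551*y^3 - 9.3288*y^2 - 6.0958*y - 1.8711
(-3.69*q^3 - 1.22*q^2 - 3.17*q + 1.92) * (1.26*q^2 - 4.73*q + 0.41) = -4.6494*q^5 + 15.9165*q^4 + 0.263500000000001*q^3 + 16.9131*q^2 - 10.3813*q + 0.7872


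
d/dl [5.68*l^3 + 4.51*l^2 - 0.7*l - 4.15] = 17.04*l^2 + 9.02*l - 0.7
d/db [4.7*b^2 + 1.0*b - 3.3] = 9.4*b + 1.0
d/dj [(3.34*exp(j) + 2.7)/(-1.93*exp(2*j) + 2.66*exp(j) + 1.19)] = (6.4462*exp(2*j) + 10.422*exp(j) - 3.2074)*exp(j)/(3.7249*exp(4*j) - 10.2676*exp(3*j) + 2.4822*exp(2*j) + 6.3308*exp(j) + 1.4161)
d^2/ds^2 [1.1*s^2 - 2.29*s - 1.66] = 2.20000000000000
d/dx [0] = 0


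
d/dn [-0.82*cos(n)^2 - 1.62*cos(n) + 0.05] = (1.64*cos(n) + 1.62)*sin(n)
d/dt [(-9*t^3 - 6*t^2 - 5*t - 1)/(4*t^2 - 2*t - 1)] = (-36*t^4 + 36*t^3 + 59*t^2 + 20*t + 3)/(16*t^4 - 16*t^3 - 4*t^2 + 4*t + 1)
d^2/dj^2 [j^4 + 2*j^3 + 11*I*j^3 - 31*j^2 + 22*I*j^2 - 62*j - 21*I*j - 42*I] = 12*j^2 + j*(12 + 66*I) - 62 + 44*I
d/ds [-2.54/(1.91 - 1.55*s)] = -3.937/(1.55*s - 1.91)^2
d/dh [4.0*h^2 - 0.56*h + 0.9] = 8.0*h - 0.56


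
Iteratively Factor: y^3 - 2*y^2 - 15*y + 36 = (y - 3)*(y^2 + y - 12) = (y - 3)*(y + 4)*(y - 3)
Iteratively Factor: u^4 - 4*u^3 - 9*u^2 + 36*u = (u + 3)*(u^3 - 7*u^2 + 12*u) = (u - 4)*(u + 3)*(u^2 - 3*u) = (u - 4)*(u - 3)*(u + 3)*(u)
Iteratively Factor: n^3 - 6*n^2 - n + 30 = (n - 5)*(n^2 - n - 6) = (n - 5)*(n - 3)*(n + 2)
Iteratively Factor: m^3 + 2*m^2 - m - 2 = (m + 2)*(m^2 - 1) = (m + 1)*(m + 2)*(m - 1)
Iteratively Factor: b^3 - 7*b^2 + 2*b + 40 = (b + 2)*(b^2 - 9*b + 20) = (b - 4)*(b + 2)*(b - 5)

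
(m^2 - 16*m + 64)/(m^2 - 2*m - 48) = (m - 8)/(m + 6)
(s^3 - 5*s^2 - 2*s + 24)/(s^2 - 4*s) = s - 1 - 6/s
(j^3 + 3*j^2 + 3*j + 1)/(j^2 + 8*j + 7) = (j^2 + 2*j + 1)/(j + 7)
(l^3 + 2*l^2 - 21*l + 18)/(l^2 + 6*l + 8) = (l^3 + 2*l^2 - 21*l + 18)/(l^2 + 6*l + 8)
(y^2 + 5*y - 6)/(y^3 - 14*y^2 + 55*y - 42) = (y + 6)/(y^2 - 13*y + 42)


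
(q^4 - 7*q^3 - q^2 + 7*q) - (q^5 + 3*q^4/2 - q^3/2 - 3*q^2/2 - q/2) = -q^5 - q^4/2 - 13*q^3/2 + q^2/2 + 15*q/2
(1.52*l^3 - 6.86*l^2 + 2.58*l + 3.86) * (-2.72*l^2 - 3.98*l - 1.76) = -4.1344*l^5 + 12.6096*l^4 + 17.61*l^3 - 8.694*l^2 - 19.9036*l - 6.7936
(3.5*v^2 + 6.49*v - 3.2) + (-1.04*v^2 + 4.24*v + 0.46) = 2.46*v^2 + 10.73*v - 2.74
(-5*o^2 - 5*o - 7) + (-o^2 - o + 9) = -6*o^2 - 6*o + 2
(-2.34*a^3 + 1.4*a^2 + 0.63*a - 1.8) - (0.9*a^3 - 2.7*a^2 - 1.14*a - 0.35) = -3.24*a^3 + 4.1*a^2 + 1.77*a - 1.45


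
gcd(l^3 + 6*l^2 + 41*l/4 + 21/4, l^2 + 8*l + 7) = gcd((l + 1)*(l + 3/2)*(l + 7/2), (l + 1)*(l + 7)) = l + 1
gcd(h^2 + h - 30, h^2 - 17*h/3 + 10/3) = h - 5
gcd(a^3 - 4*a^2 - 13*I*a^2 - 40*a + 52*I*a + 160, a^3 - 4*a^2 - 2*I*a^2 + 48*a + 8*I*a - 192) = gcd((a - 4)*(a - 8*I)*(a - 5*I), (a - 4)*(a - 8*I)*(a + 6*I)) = a^2 + a*(-4 - 8*I) + 32*I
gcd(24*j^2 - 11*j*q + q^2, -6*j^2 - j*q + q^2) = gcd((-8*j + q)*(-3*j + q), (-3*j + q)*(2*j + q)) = -3*j + q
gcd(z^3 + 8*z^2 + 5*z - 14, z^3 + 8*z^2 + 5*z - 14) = z^3 + 8*z^2 + 5*z - 14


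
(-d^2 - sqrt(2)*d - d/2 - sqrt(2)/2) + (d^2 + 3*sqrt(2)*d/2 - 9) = -d/2 + sqrt(2)*d/2 - 9 - sqrt(2)/2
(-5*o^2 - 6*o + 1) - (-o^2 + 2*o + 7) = -4*o^2 - 8*o - 6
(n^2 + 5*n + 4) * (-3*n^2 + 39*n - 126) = -3*n^4 + 24*n^3 + 57*n^2 - 474*n - 504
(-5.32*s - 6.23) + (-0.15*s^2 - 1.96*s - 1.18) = -0.15*s^2 - 7.28*s - 7.41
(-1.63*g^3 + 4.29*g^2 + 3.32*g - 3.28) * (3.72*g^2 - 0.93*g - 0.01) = -6.0636*g^5 + 17.4747*g^4 + 8.377*g^3 - 15.3321*g^2 + 3.0172*g + 0.0328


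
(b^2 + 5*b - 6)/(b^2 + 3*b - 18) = (b - 1)/(b - 3)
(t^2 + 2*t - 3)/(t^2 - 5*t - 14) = (-t^2 - 2*t + 3)/(-t^2 + 5*t + 14)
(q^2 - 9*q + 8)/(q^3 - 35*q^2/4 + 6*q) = 4*(q - 1)/(q*(4*q - 3))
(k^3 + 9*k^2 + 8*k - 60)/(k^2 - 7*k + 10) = (k^2 + 11*k + 30)/(k - 5)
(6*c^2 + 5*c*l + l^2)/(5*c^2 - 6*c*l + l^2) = (6*c^2 + 5*c*l + l^2)/(5*c^2 - 6*c*l + l^2)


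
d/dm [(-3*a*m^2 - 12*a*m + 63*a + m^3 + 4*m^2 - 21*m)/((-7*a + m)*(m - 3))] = (21*a^2 - 14*a*m - 28*a + m^2)/(49*a^2 - 14*a*m + m^2)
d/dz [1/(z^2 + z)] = (-2*z - 1)/(z^2*(z + 1)^2)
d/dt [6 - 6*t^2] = -12*t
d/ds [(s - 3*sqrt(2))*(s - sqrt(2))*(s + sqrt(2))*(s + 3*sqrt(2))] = 4*s*(s^2 - 10)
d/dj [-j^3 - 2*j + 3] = -3*j^2 - 2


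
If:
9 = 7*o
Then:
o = 9/7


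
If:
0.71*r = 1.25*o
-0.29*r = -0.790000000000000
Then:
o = 1.55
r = 2.72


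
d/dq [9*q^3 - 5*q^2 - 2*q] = 27*q^2 - 10*q - 2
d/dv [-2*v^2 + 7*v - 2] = 7 - 4*v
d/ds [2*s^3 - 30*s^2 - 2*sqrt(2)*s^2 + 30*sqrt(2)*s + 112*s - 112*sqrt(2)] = 6*s^2 - 60*s - 4*sqrt(2)*s + 30*sqrt(2) + 112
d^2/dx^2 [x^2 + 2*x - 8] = 2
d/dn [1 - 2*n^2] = -4*n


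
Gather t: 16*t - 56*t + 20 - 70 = -40*t - 50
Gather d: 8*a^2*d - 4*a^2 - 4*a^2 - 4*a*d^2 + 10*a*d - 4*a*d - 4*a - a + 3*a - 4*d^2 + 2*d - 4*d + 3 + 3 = -8*a^2 - 2*a + d^2*(-4*a - 4) + d*(8*a^2 + 6*a - 2) + 6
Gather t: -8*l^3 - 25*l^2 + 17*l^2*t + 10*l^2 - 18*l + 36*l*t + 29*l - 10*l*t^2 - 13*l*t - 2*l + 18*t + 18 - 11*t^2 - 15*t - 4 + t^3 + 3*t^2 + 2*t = -8*l^3 - 15*l^2 + 9*l + t^3 + t^2*(-10*l - 8) + t*(17*l^2 + 23*l + 5) + 14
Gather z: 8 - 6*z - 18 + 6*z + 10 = 0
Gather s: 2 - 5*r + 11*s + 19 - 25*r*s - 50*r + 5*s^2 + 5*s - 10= -55*r + 5*s^2 + s*(16 - 25*r) + 11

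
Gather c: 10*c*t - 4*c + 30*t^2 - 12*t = c*(10*t - 4) + 30*t^2 - 12*t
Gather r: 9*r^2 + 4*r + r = 9*r^2 + 5*r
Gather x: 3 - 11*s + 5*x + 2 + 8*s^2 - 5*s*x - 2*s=8*s^2 - 13*s + x*(5 - 5*s) + 5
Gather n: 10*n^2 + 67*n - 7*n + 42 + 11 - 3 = 10*n^2 + 60*n + 50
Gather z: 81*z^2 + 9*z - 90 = 81*z^2 + 9*z - 90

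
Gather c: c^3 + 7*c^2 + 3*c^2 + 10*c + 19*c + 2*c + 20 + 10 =c^3 + 10*c^2 + 31*c + 30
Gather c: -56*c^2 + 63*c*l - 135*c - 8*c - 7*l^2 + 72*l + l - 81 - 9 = -56*c^2 + c*(63*l - 143) - 7*l^2 + 73*l - 90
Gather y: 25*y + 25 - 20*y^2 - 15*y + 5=-20*y^2 + 10*y + 30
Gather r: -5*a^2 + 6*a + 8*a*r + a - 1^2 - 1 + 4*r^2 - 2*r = -5*a^2 + 7*a + 4*r^2 + r*(8*a - 2) - 2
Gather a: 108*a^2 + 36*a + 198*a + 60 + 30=108*a^2 + 234*a + 90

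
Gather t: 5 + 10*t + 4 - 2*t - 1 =8*t + 8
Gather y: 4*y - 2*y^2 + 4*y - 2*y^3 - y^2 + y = -2*y^3 - 3*y^2 + 9*y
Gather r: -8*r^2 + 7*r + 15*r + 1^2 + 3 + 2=-8*r^2 + 22*r + 6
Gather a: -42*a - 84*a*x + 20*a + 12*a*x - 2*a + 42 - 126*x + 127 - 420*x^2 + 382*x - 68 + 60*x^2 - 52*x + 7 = a*(-72*x - 24) - 360*x^2 + 204*x + 108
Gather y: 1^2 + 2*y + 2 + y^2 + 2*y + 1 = y^2 + 4*y + 4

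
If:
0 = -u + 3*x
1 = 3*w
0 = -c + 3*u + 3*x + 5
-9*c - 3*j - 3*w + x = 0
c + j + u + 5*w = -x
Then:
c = -17/59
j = 68/177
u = -78/59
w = 1/3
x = -26/59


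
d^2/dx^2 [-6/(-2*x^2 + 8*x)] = 6*(-x*(x - 4) + 4*(x - 2)^2)/(x^3*(x - 4)^3)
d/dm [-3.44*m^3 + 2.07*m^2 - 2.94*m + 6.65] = -10.32*m^2 + 4.14*m - 2.94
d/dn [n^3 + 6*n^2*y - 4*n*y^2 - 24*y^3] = 3*n^2 + 12*n*y - 4*y^2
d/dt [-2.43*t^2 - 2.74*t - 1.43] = -4.86*t - 2.74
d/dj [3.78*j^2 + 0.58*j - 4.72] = 7.56*j + 0.58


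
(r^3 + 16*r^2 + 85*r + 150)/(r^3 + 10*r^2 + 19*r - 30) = (r + 5)/(r - 1)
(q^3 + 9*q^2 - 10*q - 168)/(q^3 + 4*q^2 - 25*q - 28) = (q + 6)/(q + 1)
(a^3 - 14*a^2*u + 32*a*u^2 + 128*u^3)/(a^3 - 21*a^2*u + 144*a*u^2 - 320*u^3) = (-a - 2*u)/(-a + 5*u)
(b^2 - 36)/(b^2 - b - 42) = (b - 6)/(b - 7)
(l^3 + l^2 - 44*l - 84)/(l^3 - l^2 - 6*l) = (l^2 - l - 42)/(l*(l - 3))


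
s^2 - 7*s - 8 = (s - 8)*(s + 1)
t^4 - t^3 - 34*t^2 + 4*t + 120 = (t - 6)*(t - 2)*(t + 2)*(t + 5)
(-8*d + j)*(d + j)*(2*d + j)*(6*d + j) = -96*d^4 - 148*d^3*j - 52*d^2*j^2 + d*j^3 + j^4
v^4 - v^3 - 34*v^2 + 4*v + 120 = (v - 6)*(v - 2)*(v + 2)*(v + 5)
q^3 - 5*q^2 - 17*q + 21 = (q - 7)*(q - 1)*(q + 3)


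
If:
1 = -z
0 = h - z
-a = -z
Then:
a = -1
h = -1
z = -1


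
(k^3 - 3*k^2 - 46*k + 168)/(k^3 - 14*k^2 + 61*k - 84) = (k^2 + k - 42)/(k^2 - 10*k + 21)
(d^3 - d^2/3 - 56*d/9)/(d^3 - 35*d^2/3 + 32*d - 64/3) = d*(3*d + 7)/(3*(d^2 - 9*d + 8))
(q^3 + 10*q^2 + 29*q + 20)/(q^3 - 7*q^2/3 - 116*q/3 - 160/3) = 3*(q^2 + 6*q + 5)/(3*q^2 - 19*q - 40)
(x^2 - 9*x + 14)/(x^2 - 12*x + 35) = (x - 2)/(x - 5)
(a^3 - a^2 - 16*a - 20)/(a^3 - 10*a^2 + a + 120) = (a^2 + 4*a + 4)/(a^2 - 5*a - 24)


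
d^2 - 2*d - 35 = (d - 7)*(d + 5)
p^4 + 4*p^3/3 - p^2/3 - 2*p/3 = p*(p - 2/3)*(p + 1)^2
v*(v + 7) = v^2 + 7*v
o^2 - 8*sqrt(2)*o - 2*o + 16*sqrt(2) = (o - 2)*(o - 8*sqrt(2))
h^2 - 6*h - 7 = (h - 7)*(h + 1)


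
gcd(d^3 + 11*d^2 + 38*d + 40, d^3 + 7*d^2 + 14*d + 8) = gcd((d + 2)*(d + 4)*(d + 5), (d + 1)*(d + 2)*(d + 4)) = d^2 + 6*d + 8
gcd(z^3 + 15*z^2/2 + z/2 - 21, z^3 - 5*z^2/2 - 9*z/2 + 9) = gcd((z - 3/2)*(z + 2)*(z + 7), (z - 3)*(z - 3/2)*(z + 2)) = z^2 + z/2 - 3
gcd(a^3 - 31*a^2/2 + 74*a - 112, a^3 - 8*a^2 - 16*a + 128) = a^2 - 12*a + 32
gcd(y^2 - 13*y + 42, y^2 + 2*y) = 1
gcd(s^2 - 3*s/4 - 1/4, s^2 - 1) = s - 1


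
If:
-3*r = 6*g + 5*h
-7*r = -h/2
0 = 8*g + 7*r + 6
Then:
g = -219/271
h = 252/271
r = 18/271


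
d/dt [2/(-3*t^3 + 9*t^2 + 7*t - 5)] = 2*(9*t^2 - 18*t - 7)/(3*t^3 - 9*t^2 - 7*t + 5)^2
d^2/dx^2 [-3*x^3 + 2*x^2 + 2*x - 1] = 4 - 18*x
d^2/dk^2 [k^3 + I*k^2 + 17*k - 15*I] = 6*k + 2*I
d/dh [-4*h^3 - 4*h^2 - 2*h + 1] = -12*h^2 - 8*h - 2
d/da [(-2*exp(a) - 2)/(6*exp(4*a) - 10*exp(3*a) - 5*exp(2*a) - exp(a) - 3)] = 2*(-(exp(a) + 1)*(-24*exp(3*a) + 30*exp(2*a) + 10*exp(a) + 1) - 6*exp(4*a) + 10*exp(3*a) + 5*exp(2*a) + exp(a) + 3)*exp(a)/(-6*exp(4*a) + 10*exp(3*a) + 5*exp(2*a) + exp(a) + 3)^2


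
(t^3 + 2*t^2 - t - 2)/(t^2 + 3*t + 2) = t - 1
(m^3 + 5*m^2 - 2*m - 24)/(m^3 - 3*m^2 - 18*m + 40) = (m + 3)/(m - 5)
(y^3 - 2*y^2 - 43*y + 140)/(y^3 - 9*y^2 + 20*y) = (y + 7)/y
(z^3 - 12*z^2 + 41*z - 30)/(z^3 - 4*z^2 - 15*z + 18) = (z - 5)/(z + 3)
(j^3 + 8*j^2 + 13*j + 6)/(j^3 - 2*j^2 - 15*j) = (j^3 + 8*j^2 + 13*j + 6)/(j*(j^2 - 2*j - 15))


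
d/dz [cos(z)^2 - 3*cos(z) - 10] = (3 - 2*cos(z))*sin(z)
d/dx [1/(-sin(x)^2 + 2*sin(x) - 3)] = 2*(sin(x) - 1)*cos(x)/(sin(x)^2 - 2*sin(x) + 3)^2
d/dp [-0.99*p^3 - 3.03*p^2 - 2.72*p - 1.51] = -2.97*p^2 - 6.06*p - 2.72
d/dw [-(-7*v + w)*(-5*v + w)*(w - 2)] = -35*v^2 + 24*v*w - 24*v - 3*w^2 + 4*w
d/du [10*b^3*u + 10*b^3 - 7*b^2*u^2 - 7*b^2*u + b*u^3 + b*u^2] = b*(10*b^2 - 14*b*u - 7*b + 3*u^2 + 2*u)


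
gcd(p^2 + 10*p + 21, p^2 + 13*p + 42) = p + 7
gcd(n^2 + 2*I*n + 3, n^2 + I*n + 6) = n + 3*I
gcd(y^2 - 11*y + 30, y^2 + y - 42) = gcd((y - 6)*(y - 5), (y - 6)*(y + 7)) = y - 6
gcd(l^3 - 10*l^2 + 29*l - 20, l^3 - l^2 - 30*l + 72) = l - 4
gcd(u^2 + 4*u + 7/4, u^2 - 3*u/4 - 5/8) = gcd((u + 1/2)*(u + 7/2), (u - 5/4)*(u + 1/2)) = u + 1/2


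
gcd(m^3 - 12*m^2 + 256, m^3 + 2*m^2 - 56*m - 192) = m^2 - 4*m - 32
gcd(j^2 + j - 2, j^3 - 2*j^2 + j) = j - 1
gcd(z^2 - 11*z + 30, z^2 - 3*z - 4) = 1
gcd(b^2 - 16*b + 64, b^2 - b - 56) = b - 8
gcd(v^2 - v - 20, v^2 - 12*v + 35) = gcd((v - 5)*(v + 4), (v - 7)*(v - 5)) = v - 5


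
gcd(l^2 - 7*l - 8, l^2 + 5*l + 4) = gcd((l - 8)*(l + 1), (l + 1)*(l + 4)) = l + 1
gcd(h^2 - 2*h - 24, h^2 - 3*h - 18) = h - 6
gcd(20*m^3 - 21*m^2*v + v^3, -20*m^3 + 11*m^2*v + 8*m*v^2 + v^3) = -5*m^2 + 4*m*v + v^2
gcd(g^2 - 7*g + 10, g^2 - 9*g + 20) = g - 5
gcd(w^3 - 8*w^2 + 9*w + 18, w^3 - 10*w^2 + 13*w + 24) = w^2 - 2*w - 3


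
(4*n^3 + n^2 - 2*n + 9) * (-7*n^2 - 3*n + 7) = -28*n^5 - 19*n^4 + 39*n^3 - 50*n^2 - 41*n + 63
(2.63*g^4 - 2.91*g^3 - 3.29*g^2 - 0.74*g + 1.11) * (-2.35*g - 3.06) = -6.1805*g^5 - 1.2093*g^4 + 16.6361*g^3 + 11.8064*g^2 - 0.3441*g - 3.3966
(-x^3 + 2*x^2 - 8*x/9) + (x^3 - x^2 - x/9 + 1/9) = x^2 - x + 1/9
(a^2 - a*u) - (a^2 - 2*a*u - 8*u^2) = a*u + 8*u^2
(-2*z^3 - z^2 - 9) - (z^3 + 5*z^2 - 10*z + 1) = -3*z^3 - 6*z^2 + 10*z - 10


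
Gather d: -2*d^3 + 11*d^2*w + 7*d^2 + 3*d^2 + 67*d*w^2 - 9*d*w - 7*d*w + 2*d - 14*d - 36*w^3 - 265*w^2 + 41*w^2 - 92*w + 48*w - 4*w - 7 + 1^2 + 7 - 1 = -2*d^3 + d^2*(11*w + 10) + d*(67*w^2 - 16*w - 12) - 36*w^3 - 224*w^2 - 48*w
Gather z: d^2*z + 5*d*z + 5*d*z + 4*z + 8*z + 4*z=z*(d^2 + 10*d + 16)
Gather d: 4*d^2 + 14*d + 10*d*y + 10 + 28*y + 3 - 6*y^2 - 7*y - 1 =4*d^2 + d*(10*y + 14) - 6*y^2 + 21*y + 12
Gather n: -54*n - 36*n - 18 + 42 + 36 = 60 - 90*n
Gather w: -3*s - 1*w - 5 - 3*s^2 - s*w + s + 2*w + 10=-3*s^2 - 2*s + w*(1 - s) + 5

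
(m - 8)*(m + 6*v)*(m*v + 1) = m^3*v + 6*m^2*v^2 - 8*m^2*v + m^2 - 48*m*v^2 + 6*m*v - 8*m - 48*v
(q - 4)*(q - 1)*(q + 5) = q^3 - 21*q + 20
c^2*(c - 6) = c^3 - 6*c^2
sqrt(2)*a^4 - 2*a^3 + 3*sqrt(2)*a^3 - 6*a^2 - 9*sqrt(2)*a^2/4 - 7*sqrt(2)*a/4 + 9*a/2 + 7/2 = (a - 1)*(a + 7/2)*(a - sqrt(2))*(sqrt(2)*a + sqrt(2)/2)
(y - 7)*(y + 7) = y^2 - 49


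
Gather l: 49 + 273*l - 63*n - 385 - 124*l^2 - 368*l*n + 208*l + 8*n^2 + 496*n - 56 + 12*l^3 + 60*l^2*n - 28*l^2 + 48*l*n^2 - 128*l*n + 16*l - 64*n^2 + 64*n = 12*l^3 + l^2*(60*n - 152) + l*(48*n^2 - 496*n + 497) - 56*n^2 + 497*n - 392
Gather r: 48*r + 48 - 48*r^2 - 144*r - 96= -48*r^2 - 96*r - 48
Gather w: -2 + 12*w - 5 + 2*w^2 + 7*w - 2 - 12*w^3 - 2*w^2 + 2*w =-12*w^3 + 21*w - 9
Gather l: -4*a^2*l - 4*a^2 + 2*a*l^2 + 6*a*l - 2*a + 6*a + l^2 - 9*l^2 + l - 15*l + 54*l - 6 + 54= -4*a^2 + 4*a + l^2*(2*a - 8) + l*(-4*a^2 + 6*a + 40) + 48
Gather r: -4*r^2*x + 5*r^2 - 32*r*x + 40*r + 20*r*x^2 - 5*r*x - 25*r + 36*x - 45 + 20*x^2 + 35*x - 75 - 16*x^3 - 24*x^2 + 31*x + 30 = r^2*(5 - 4*x) + r*(20*x^2 - 37*x + 15) - 16*x^3 - 4*x^2 + 102*x - 90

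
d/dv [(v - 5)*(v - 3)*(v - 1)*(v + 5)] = 4*v^3 - 12*v^2 - 44*v + 100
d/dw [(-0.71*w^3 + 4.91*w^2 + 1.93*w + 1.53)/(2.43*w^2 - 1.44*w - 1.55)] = (-1.7253*w^4 + 2.0448*w^3 - 8.4588*w^2 - 22.6568*w - 0.7883)/(5.9049*w^4 - 6.9984*w^3 - 5.4594*w^2 + 4.464*w + 2.4025)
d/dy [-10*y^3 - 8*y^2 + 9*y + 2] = -30*y^2 - 16*y + 9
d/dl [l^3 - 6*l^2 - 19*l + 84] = 3*l^2 - 12*l - 19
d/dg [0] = 0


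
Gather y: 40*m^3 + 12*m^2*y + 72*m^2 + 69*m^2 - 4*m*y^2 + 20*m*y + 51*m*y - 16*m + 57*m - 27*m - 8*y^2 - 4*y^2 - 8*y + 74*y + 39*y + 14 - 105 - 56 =40*m^3 + 141*m^2 + 14*m + y^2*(-4*m - 12) + y*(12*m^2 + 71*m + 105) - 147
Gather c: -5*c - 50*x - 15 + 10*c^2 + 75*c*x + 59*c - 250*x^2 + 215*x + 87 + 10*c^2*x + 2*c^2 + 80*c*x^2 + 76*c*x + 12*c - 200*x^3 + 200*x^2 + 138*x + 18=c^2*(10*x + 12) + c*(80*x^2 + 151*x + 66) - 200*x^3 - 50*x^2 + 303*x + 90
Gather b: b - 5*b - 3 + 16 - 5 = 8 - 4*b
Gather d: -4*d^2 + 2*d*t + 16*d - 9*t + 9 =-4*d^2 + d*(2*t + 16) - 9*t + 9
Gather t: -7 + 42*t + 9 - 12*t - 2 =30*t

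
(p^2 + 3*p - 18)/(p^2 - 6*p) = (p^2 + 3*p - 18)/(p*(p - 6))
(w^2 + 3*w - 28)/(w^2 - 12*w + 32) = (w + 7)/(w - 8)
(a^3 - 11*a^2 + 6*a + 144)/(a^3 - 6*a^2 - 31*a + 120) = (a^2 - 3*a - 18)/(a^2 + 2*a - 15)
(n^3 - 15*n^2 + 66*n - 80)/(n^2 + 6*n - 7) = (n^3 - 15*n^2 + 66*n - 80)/(n^2 + 6*n - 7)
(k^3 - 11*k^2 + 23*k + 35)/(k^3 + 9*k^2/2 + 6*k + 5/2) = 2*(k^2 - 12*k + 35)/(2*k^2 + 7*k + 5)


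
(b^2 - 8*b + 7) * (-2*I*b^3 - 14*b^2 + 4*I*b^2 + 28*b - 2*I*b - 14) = -2*I*b^5 - 14*b^4 + 20*I*b^4 + 140*b^3 - 48*I*b^3 - 336*b^2 + 44*I*b^2 + 308*b - 14*I*b - 98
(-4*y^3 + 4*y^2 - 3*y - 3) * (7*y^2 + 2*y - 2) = -28*y^5 + 20*y^4 - 5*y^3 - 35*y^2 + 6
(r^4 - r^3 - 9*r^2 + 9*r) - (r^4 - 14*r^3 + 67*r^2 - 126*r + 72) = 13*r^3 - 76*r^2 + 135*r - 72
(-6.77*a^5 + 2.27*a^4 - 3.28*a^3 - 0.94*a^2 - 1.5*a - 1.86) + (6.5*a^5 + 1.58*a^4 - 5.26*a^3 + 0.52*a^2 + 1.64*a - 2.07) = -0.27*a^5 + 3.85*a^4 - 8.54*a^3 - 0.42*a^2 + 0.14*a - 3.93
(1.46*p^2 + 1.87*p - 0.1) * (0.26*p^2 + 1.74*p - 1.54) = 0.3796*p^4 + 3.0266*p^3 + 0.9794*p^2 - 3.0538*p + 0.154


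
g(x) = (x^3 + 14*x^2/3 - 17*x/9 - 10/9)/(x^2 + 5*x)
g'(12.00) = 1.00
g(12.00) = 11.65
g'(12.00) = 1.00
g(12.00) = 11.65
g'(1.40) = 1.11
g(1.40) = 0.91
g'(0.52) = 1.82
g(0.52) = -0.24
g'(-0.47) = 2.01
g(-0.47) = -0.33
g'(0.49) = 1.93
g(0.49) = -0.30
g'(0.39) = 2.46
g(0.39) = -0.51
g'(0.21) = 6.04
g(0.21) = -1.18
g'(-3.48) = 1.02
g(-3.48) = -3.75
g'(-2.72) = 1.03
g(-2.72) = -2.97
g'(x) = (-2*x - 5)*(x^3 + 14*x^2/3 - 17*x/9 - 10/9)/(x^2 + 5*x)^2 + (3*x^2 + 28*x/3 - 17/9)/(x^2 + 5*x) = 1 + 2/(9*x^2)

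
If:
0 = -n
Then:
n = 0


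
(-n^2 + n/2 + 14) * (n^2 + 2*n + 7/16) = -n^4 - 3*n^3/2 + 233*n^2/16 + 903*n/32 + 49/8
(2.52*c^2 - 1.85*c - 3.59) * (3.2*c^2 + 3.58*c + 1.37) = 8.064*c^4 + 3.1016*c^3 - 14.6586*c^2 - 15.3867*c - 4.9183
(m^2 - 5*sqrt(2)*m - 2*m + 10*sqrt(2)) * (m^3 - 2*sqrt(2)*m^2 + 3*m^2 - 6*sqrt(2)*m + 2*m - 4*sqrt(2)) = m^5 - 7*sqrt(2)*m^4 + m^4 - 7*sqrt(2)*m^3 + 16*m^3 + 16*m^2 + 28*sqrt(2)*m^2 - 80*m + 28*sqrt(2)*m - 80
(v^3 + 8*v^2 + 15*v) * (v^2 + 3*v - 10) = v^5 + 11*v^4 + 29*v^3 - 35*v^2 - 150*v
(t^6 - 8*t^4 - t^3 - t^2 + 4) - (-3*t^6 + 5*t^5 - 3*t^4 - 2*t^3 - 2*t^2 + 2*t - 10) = 4*t^6 - 5*t^5 - 5*t^4 + t^3 + t^2 - 2*t + 14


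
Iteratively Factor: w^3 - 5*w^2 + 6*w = (w - 3)*(w^2 - 2*w) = w*(w - 3)*(w - 2)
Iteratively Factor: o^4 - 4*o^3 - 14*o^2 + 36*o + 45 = (o + 3)*(o^3 - 7*o^2 + 7*o + 15) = (o - 3)*(o + 3)*(o^2 - 4*o - 5) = (o - 5)*(o - 3)*(o + 3)*(o + 1)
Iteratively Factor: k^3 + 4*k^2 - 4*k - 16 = (k - 2)*(k^2 + 6*k + 8) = (k - 2)*(k + 2)*(k + 4)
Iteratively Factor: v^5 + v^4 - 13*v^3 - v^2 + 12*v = (v - 3)*(v^4 + 4*v^3 - v^2 - 4*v) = (v - 3)*(v + 1)*(v^3 + 3*v^2 - 4*v) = (v - 3)*(v - 1)*(v + 1)*(v^2 + 4*v) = v*(v - 3)*(v - 1)*(v + 1)*(v + 4)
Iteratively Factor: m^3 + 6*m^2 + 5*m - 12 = (m + 3)*(m^2 + 3*m - 4) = (m - 1)*(m + 3)*(m + 4)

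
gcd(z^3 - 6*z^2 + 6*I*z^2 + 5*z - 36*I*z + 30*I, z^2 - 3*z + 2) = z - 1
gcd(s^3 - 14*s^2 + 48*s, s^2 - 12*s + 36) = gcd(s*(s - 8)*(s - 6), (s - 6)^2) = s - 6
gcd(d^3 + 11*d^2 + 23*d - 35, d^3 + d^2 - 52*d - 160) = d + 5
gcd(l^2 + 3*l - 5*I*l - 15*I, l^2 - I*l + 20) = l - 5*I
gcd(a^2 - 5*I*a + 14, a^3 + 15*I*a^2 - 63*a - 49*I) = 1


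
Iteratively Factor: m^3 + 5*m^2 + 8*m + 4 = (m + 1)*(m^2 + 4*m + 4) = (m + 1)*(m + 2)*(m + 2)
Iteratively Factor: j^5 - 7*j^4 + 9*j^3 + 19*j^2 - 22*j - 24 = (j + 1)*(j^4 - 8*j^3 + 17*j^2 + 2*j - 24) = (j - 3)*(j + 1)*(j^3 - 5*j^2 + 2*j + 8) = (j - 3)*(j + 1)^2*(j^2 - 6*j + 8) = (j - 3)*(j - 2)*(j + 1)^2*(j - 4)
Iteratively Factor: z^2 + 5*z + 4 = (z + 1)*(z + 4)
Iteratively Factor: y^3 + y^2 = (y)*(y^2 + y) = y^2*(y + 1)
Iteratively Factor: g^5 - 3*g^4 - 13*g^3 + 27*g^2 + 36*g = (g + 3)*(g^4 - 6*g^3 + 5*g^2 + 12*g) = (g - 3)*(g + 3)*(g^3 - 3*g^2 - 4*g) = g*(g - 3)*(g + 3)*(g^2 - 3*g - 4) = g*(g - 3)*(g + 1)*(g + 3)*(g - 4)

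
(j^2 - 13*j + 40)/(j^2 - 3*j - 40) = (j - 5)/(j + 5)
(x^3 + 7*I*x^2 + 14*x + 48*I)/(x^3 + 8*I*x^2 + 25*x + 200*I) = (x^2 - I*x + 6)/(x^2 + 25)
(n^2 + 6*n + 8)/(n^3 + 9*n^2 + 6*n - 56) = (n + 2)/(n^2 + 5*n - 14)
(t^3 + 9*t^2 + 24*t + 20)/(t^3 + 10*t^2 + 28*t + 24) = (t + 5)/(t + 6)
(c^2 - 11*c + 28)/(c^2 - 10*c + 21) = (c - 4)/(c - 3)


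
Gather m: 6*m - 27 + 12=6*m - 15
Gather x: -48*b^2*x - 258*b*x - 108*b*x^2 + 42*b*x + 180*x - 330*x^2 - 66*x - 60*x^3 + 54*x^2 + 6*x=-60*x^3 + x^2*(-108*b - 276) + x*(-48*b^2 - 216*b + 120)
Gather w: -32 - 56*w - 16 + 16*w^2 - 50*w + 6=16*w^2 - 106*w - 42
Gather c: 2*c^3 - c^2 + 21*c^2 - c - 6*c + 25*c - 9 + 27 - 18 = 2*c^3 + 20*c^2 + 18*c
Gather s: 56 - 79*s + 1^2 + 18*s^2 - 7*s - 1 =18*s^2 - 86*s + 56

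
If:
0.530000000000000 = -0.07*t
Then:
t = -7.57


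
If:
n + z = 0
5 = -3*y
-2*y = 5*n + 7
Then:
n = -11/15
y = -5/3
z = 11/15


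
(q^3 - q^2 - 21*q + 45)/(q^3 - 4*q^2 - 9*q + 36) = (q^2 + 2*q - 15)/(q^2 - q - 12)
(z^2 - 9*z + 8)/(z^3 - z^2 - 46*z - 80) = (z - 1)/(z^2 + 7*z + 10)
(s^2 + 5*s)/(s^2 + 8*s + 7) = s*(s + 5)/(s^2 + 8*s + 7)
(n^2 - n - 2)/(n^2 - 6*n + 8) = (n + 1)/(n - 4)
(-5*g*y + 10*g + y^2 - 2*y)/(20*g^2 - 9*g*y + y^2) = (y - 2)/(-4*g + y)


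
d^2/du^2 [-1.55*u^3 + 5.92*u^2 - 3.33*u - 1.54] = 11.84 - 9.3*u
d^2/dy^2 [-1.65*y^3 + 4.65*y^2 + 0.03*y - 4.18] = 9.3 - 9.9*y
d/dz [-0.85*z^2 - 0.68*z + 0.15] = -1.7*z - 0.68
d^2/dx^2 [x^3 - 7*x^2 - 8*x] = 6*x - 14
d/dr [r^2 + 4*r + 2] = 2*r + 4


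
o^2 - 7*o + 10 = (o - 5)*(o - 2)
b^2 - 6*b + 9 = (b - 3)^2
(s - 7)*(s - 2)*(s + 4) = s^3 - 5*s^2 - 22*s + 56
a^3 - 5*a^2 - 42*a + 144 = (a - 8)*(a - 3)*(a + 6)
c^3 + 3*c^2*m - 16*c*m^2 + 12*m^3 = (c - 2*m)*(c - m)*(c + 6*m)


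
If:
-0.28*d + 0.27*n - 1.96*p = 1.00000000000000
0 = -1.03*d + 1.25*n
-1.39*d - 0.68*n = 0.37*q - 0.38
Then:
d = 0.194839821157554 - 0.189712457442881*q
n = 0.160548012633824 - 0.156323064932934*q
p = 0.00556747987352782*q - 0.515922033935195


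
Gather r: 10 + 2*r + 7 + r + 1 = 3*r + 18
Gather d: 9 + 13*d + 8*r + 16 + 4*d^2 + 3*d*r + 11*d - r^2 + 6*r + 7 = 4*d^2 + d*(3*r + 24) - r^2 + 14*r + 32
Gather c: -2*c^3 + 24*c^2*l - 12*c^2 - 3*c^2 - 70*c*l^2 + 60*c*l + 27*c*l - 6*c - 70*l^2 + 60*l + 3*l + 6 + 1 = -2*c^3 + c^2*(24*l - 15) + c*(-70*l^2 + 87*l - 6) - 70*l^2 + 63*l + 7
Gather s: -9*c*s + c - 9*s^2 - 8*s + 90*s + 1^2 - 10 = c - 9*s^2 + s*(82 - 9*c) - 9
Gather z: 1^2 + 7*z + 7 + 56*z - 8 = 63*z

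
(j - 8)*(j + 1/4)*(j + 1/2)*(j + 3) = j^4 - 17*j^3/4 - 221*j^2/8 - 149*j/8 - 3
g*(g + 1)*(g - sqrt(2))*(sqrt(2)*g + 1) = sqrt(2)*g^4 - g^3 + sqrt(2)*g^3 - sqrt(2)*g^2 - g^2 - sqrt(2)*g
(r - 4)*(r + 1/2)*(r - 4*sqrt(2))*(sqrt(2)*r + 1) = sqrt(2)*r^4 - 7*r^3 - 7*sqrt(2)*r^3/2 - 6*sqrt(2)*r^2 + 49*r^2/2 + 14*r + 14*sqrt(2)*r + 8*sqrt(2)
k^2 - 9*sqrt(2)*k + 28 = (k - 7*sqrt(2))*(k - 2*sqrt(2))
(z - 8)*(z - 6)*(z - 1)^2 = z^4 - 16*z^3 + 77*z^2 - 110*z + 48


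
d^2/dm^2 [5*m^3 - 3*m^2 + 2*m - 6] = 30*m - 6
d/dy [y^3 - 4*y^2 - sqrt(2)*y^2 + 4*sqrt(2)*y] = 3*y^2 - 8*y - 2*sqrt(2)*y + 4*sqrt(2)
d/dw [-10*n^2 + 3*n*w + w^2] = 3*n + 2*w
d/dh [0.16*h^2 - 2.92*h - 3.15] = 0.32*h - 2.92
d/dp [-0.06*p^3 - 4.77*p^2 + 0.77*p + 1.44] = -0.18*p^2 - 9.54*p + 0.77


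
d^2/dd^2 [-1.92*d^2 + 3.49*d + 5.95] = -3.84000000000000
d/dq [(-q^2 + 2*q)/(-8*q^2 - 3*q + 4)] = (19*q^2 - 8*q + 8)/(64*q^4 + 48*q^3 - 55*q^2 - 24*q + 16)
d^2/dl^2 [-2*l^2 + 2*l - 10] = -4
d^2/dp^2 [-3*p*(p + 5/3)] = -6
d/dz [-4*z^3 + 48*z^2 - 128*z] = -12*z^2 + 96*z - 128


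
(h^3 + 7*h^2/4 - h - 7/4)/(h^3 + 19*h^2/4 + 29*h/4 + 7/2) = (h - 1)/(h + 2)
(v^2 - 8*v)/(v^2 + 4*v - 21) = v*(v - 8)/(v^2 + 4*v - 21)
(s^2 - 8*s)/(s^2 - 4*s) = (s - 8)/(s - 4)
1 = 1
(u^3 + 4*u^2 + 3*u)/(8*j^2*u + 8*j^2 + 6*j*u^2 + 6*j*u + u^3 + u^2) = u*(u + 3)/(8*j^2 + 6*j*u + u^2)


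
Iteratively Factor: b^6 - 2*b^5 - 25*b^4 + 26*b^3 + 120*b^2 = (b - 3)*(b^5 + b^4 - 22*b^3 - 40*b^2) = b*(b - 3)*(b^4 + b^3 - 22*b^2 - 40*b) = b*(b - 3)*(b + 4)*(b^3 - 3*b^2 - 10*b) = b*(b - 3)*(b + 2)*(b + 4)*(b^2 - 5*b) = b*(b - 5)*(b - 3)*(b + 2)*(b + 4)*(b)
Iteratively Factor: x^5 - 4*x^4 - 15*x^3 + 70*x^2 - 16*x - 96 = (x + 4)*(x^4 - 8*x^3 + 17*x^2 + 2*x - 24) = (x - 2)*(x + 4)*(x^3 - 6*x^2 + 5*x + 12) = (x - 2)*(x + 1)*(x + 4)*(x^2 - 7*x + 12) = (x - 3)*(x - 2)*(x + 1)*(x + 4)*(x - 4)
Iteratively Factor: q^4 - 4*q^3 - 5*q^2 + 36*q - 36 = (q + 3)*(q^3 - 7*q^2 + 16*q - 12) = (q - 3)*(q + 3)*(q^2 - 4*q + 4) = (q - 3)*(q - 2)*(q + 3)*(q - 2)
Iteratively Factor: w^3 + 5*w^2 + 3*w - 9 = (w + 3)*(w^2 + 2*w - 3) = (w + 3)^2*(w - 1)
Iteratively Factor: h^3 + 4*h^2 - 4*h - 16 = (h + 2)*(h^2 + 2*h - 8) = (h - 2)*(h + 2)*(h + 4)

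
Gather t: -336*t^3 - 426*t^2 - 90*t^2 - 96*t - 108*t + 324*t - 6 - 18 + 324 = -336*t^3 - 516*t^2 + 120*t + 300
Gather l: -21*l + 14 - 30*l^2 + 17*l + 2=-30*l^2 - 4*l + 16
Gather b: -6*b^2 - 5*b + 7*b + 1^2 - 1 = -6*b^2 + 2*b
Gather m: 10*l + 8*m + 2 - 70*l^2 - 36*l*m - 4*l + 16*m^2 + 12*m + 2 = -70*l^2 + 6*l + 16*m^2 + m*(20 - 36*l) + 4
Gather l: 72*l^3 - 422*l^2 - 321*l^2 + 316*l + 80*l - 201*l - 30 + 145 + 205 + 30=72*l^3 - 743*l^2 + 195*l + 350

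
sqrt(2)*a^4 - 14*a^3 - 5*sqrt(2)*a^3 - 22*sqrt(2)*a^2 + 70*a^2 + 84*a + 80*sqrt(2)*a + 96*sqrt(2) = (a - 6)*(a - 8*sqrt(2))*(a + sqrt(2))*(sqrt(2)*a + sqrt(2))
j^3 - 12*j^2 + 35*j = j*(j - 7)*(j - 5)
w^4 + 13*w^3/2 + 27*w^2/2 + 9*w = w*(w + 3/2)*(w + 2)*(w + 3)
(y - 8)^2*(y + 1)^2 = y^4 - 14*y^3 + 33*y^2 + 112*y + 64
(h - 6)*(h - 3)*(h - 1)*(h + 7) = h^4 - 3*h^3 - 43*h^2 + 171*h - 126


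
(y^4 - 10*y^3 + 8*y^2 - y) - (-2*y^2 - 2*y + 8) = y^4 - 10*y^3 + 10*y^2 + y - 8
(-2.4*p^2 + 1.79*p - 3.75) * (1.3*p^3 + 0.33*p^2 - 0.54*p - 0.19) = -3.12*p^5 + 1.535*p^4 - 2.9883*p^3 - 1.7481*p^2 + 1.6849*p + 0.7125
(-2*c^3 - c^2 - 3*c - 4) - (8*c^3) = -10*c^3 - c^2 - 3*c - 4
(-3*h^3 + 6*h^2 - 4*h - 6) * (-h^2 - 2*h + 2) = 3*h^5 - 14*h^3 + 26*h^2 + 4*h - 12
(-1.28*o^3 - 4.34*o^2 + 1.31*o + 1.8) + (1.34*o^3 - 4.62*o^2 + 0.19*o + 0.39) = 0.0600000000000001*o^3 - 8.96*o^2 + 1.5*o + 2.19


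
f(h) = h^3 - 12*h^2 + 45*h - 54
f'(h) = 3*h^2 - 24*h + 45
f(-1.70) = -170.09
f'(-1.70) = 94.47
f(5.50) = -3.12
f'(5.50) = 3.75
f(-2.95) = -316.85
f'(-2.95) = 141.91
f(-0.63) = -87.36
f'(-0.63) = 61.31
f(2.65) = -0.41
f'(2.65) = 2.47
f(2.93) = -0.02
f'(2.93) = 0.43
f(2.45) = -1.07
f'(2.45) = 4.21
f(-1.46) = -148.39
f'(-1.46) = 86.43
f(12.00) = 486.00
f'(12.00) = 189.00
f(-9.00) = -2160.00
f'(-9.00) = 504.00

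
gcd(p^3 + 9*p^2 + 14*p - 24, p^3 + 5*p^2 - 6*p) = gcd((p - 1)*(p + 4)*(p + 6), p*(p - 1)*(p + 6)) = p^2 + 5*p - 6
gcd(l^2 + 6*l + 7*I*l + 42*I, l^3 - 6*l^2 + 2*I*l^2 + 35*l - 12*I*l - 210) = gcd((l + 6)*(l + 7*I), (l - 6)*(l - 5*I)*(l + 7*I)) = l + 7*I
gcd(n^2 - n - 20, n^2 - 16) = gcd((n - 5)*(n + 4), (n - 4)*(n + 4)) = n + 4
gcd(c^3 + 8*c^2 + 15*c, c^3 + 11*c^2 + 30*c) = c^2 + 5*c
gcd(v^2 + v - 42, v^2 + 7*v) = v + 7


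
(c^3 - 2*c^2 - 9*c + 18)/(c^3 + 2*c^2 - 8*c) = (c^2 - 9)/(c*(c + 4))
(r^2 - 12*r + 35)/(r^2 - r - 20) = (r - 7)/(r + 4)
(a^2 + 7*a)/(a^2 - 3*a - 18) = a*(a + 7)/(a^2 - 3*a - 18)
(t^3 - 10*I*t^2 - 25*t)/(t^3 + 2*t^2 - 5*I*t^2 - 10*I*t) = (t - 5*I)/(t + 2)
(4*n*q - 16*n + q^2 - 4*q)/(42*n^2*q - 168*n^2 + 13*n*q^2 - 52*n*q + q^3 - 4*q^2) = (4*n + q)/(42*n^2 + 13*n*q + q^2)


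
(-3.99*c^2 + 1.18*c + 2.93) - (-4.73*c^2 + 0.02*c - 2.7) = 0.74*c^2 + 1.16*c + 5.63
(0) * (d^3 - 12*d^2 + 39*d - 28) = 0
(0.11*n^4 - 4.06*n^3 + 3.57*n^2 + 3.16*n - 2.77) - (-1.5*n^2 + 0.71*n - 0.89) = 0.11*n^4 - 4.06*n^3 + 5.07*n^2 + 2.45*n - 1.88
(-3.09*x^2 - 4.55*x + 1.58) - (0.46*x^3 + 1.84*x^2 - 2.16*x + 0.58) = -0.46*x^3 - 4.93*x^2 - 2.39*x + 1.0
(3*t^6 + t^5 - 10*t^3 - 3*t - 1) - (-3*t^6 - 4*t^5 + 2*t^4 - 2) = 6*t^6 + 5*t^5 - 2*t^4 - 10*t^3 - 3*t + 1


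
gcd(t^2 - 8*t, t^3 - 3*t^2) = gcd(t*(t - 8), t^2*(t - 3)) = t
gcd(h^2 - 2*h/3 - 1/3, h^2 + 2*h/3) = 1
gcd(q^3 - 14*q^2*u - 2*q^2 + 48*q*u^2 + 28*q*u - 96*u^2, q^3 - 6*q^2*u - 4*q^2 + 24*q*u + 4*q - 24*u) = q^2 - 6*q*u - 2*q + 12*u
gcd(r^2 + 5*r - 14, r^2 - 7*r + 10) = r - 2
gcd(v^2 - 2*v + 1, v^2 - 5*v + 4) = v - 1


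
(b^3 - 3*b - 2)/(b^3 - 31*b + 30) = (b^3 - 3*b - 2)/(b^3 - 31*b + 30)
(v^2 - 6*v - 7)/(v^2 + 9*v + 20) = (v^2 - 6*v - 7)/(v^2 + 9*v + 20)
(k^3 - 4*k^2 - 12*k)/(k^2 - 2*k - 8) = k*(k - 6)/(k - 4)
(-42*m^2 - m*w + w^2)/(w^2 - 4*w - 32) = (42*m^2 + m*w - w^2)/(-w^2 + 4*w + 32)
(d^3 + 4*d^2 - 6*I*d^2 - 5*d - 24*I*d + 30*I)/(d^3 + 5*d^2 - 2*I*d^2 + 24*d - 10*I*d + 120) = (d - 1)/(d + 4*I)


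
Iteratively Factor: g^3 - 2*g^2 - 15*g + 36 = (g - 3)*(g^2 + g - 12) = (g - 3)*(g + 4)*(g - 3)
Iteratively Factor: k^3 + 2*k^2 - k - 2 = (k - 1)*(k^2 + 3*k + 2) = (k - 1)*(k + 1)*(k + 2)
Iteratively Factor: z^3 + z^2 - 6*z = (z + 3)*(z^2 - 2*z) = z*(z + 3)*(z - 2)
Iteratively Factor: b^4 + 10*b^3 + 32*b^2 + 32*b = (b + 2)*(b^3 + 8*b^2 + 16*b) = (b + 2)*(b + 4)*(b^2 + 4*b) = b*(b + 2)*(b + 4)*(b + 4)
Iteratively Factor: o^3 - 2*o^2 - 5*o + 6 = (o - 1)*(o^2 - o - 6) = (o - 1)*(o + 2)*(o - 3)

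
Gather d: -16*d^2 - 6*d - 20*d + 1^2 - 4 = -16*d^2 - 26*d - 3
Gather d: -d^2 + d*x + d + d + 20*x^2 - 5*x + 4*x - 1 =-d^2 + d*(x + 2) + 20*x^2 - x - 1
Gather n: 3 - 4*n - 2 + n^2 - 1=n^2 - 4*n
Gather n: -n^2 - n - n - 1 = -n^2 - 2*n - 1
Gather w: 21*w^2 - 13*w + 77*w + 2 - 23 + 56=21*w^2 + 64*w + 35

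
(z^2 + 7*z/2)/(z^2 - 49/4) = 2*z/(2*z - 7)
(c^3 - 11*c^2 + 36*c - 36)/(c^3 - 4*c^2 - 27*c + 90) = (c - 2)/(c + 5)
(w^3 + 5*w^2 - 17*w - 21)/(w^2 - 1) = (w^2 + 4*w - 21)/(w - 1)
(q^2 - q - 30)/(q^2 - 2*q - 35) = (q - 6)/(q - 7)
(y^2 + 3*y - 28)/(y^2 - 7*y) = (y^2 + 3*y - 28)/(y*(y - 7))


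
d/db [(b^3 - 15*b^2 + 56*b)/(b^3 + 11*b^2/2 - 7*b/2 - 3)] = 2*(41*b^4 - 238*b^3 - 529*b^2 + 180*b - 336)/(4*b^6 + 44*b^5 + 93*b^4 - 178*b^3 - 83*b^2 + 84*b + 36)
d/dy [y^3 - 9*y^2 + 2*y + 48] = 3*y^2 - 18*y + 2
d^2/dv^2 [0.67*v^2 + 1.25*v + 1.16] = 1.34000000000000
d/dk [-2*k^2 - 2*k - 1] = -4*k - 2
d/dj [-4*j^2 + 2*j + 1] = 2 - 8*j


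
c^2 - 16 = (c - 4)*(c + 4)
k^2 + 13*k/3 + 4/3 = (k + 1/3)*(k + 4)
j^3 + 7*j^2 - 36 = (j - 2)*(j + 3)*(j + 6)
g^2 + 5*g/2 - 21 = (g - 7/2)*(g + 6)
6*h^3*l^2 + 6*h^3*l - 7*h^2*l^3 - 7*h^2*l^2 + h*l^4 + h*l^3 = l*(-6*h + l)*(-h + l)*(h*l + h)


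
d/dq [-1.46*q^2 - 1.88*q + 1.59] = -2.92*q - 1.88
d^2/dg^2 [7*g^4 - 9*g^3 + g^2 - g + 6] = 84*g^2 - 54*g + 2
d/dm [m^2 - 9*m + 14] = 2*m - 9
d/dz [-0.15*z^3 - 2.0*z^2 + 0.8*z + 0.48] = -0.45*z^2 - 4.0*z + 0.8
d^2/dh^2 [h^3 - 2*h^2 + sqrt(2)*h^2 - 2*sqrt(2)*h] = 6*h - 4 + 2*sqrt(2)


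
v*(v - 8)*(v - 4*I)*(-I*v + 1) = -I*v^4 - 3*v^3 + 8*I*v^3 + 24*v^2 - 4*I*v^2 + 32*I*v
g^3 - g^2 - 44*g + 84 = (g - 6)*(g - 2)*(g + 7)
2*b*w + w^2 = w*(2*b + w)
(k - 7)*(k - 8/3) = k^2 - 29*k/3 + 56/3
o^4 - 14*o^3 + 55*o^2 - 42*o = o*(o - 7)*(o - 6)*(o - 1)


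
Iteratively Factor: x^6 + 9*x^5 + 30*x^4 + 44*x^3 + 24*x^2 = (x + 2)*(x^5 + 7*x^4 + 16*x^3 + 12*x^2) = (x + 2)^2*(x^4 + 5*x^3 + 6*x^2) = x*(x + 2)^2*(x^3 + 5*x^2 + 6*x) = x*(x + 2)^2*(x + 3)*(x^2 + 2*x) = x*(x + 2)^3*(x + 3)*(x)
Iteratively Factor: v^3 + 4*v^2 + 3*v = (v + 3)*(v^2 + v) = v*(v + 3)*(v + 1)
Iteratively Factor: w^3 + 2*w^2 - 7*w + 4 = (w + 4)*(w^2 - 2*w + 1) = (w - 1)*(w + 4)*(w - 1)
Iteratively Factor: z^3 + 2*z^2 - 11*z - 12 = (z - 3)*(z^2 + 5*z + 4) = (z - 3)*(z + 4)*(z + 1)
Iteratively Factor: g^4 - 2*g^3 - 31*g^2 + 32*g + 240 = (g + 3)*(g^3 - 5*g^2 - 16*g + 80) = (g + 3)*(g + 4)*(g^2 - 9*g + 20) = (g - 4)*(g + 3)*(g + 4)*(g - 5)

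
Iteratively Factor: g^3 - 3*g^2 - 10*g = (g)*(g^2 - 3*g - 10) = g*(g + 2)*(g - 5)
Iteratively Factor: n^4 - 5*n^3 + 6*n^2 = (n)*(n^3 - 5*n^2 + 6*n) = n^2*(n^2 - 5*n + 6) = n^2*(n - 3)*(n - 2)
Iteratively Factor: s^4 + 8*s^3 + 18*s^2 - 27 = (s - 1)*(s^3 + 9*s^2 + 27*s + 27) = (s - 1)*(s + 3)*(s^2 + 6*s + 9) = (s - 1)*(s + 3)^2*(s + 3)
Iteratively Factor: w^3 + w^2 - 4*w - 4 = (w + 2)*(w^2 - w - 2) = (w + 1)*(w + 2)*(w - 2)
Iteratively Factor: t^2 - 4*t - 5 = (t + 1)*(t - 5)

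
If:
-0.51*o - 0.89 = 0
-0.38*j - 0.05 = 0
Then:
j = -0.13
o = -1.75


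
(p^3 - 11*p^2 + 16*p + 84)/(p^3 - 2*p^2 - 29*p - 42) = (p - 6)/(p + 3)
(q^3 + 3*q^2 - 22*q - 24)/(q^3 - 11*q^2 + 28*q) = (q^2 + 7*q + 6)/(q*(q - 7))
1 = 1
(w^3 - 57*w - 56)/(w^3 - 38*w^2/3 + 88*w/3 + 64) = 3*(w^2 + 8*w + 7)/(3*w^2 - 14*w - 24)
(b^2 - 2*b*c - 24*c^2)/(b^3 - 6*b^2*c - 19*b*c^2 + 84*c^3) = (b - 6*c)/(b^2 - 10*b*c + 21*c^2)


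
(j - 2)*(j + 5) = j^2 + 3*j - 10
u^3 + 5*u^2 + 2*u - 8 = (u - 1)*(u + 2)*(u + 4)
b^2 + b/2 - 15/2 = (b - 5/2)*(b + 3)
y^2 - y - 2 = (y - 2)*(y + 1)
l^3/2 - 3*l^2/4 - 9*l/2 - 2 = (l/2 + 1)*(l - 4)*(l + 1/2)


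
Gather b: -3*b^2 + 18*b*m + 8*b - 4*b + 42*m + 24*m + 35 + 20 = -3*b^2 + b*(18*m + 4) + 66*m + 55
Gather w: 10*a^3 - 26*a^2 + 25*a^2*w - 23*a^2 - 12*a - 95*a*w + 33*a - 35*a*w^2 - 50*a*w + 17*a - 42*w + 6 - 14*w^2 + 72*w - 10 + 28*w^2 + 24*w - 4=10*a^3 - 49*a^2 + 38*a + w^2*(14 - 35*a) + w*(25*a^2 - 145*a + 54) - 8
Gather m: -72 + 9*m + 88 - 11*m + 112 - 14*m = 128 - 16*m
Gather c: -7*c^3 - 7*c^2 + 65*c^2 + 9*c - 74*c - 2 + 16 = -7*c^3 + 58*c^2 - 65*c + 14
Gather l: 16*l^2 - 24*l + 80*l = 16*l^2 + 56*l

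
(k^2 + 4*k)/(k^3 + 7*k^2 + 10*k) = (k + 4)/(k^2 + 7*k + 10)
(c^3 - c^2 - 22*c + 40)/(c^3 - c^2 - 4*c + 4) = (c^2 + c - 20)/(c^2 + c - 2)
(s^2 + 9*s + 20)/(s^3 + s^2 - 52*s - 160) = 1/(s - 8)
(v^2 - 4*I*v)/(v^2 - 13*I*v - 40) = v*(-v + 4*I)/(-v^2 + 13*I*v + 40)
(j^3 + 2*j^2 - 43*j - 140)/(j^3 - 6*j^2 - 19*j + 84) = (j + 5)/(j - 3)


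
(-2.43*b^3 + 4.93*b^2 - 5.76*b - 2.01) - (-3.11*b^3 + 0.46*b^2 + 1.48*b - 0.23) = 0.68*b^3 + 4.47*b^2 - 7.24*b - 1.78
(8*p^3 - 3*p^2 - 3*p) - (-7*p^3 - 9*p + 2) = 15*p^3 - 3*p^2 + 6*p - 2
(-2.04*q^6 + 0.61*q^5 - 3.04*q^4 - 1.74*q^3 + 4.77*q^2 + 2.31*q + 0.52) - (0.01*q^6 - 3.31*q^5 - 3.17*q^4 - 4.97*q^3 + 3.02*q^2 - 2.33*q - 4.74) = -2.05*q^6 + 3.92*q^5 + 0.13*q^4 + 3.23*q^3 + 1.75*q^2 + 4.64*q + 5.26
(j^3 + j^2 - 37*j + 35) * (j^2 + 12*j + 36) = j^5 + 13*j^4 + 11*j^3 - 373*j^2 - 912*j + 1260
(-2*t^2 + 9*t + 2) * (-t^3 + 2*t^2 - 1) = 2*t^5 - 13*t^4 + 16*t^3 + 6*t^2 - 9*t - 2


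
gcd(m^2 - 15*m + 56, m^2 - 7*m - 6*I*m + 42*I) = m - 7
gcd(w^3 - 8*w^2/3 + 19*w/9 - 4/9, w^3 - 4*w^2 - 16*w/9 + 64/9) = w - 4/3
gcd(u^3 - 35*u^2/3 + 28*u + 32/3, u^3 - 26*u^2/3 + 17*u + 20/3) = u^2 - 11*u/3 - 4/3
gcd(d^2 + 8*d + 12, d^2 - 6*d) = 1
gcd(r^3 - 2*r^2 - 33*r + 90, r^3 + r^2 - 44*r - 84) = r + 6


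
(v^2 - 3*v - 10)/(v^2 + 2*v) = (v - 5)/v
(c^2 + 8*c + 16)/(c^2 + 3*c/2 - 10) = 2*(c + 4)/(2*c - 5)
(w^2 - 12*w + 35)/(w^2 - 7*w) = (w - 5)/w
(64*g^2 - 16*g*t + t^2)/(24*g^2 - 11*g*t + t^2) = (-8*g + t)/(-3*g + t)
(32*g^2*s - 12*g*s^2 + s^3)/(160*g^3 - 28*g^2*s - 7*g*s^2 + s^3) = s/(5*g + s)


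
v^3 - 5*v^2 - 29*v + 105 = (v - 7)*(v - 3)*(v + 5)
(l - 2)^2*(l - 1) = l^3 - 5*l^2 + 8*l - 4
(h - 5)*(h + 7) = h^2 + 2*h - 35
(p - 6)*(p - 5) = p^2 - 11*p + 30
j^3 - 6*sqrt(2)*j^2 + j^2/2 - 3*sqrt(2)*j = j*(j + 1/2)*(j - 6*sqrt(2))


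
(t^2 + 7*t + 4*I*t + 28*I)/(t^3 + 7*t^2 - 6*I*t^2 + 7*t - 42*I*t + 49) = (t + 4*I)/(t^2 - 6*I*t + 7)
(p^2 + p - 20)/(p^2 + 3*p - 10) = (p - 4)/(p - 2)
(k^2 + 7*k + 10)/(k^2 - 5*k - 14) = (k + 5)/(k - 7)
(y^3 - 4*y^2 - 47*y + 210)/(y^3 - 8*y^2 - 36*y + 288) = (y^2 + 2*y - 35)/(y^2 - 2*y - 48)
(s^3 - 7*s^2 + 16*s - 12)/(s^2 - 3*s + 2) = (s^2 - 5*s + 6)/(s - 1)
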